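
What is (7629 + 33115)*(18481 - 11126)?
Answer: 299672120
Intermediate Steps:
(7629 + 33115)*(18481 - 11126) = 40744*7355 = 299672120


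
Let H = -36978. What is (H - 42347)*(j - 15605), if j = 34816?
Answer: -1523912575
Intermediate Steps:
(H - 42347)*(j - 15605) = (-36978 - 42347)*(34816 - 15605) = -79325*19211 = -1523912575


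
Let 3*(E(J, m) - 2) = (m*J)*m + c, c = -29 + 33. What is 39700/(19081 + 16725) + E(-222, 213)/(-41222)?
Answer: 91386069512/1106996199 ≈ 82.553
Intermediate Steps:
c = 4
E(J, m) = 10/3 + J*m²/3 (E(J, m) = 2 + ((m*J)*m + 4)/3 = 2 + ((J*m)*m + 4)/3 = 2 + (J*m² + 4)/3 = 2 + (4 + J*m²)/3 = 2 + (4/3 + J*m²/3) = 10/3 + J*m²/3)
39700/(19081 + 16725) + E(-222, 213)/(-41222) = 39700/(19081 + 16725) + (10/3 + (⅓)*(-222)*213²)/(-41222) = 39700/35806 + (10/3 + (⅓)*(-222)*45369)*(-1/41222) = 39700*(1/35806) + (10/3 - 3357306)*(-1/41222) = 19850/17903 - 10071908/3*(-1/41222) = 19850/17903 + 5035954/61833 = 91386069512/1106996199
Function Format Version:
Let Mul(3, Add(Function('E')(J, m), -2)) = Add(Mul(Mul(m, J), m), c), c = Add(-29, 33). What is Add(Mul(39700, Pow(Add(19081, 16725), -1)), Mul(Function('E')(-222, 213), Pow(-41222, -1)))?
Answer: Rational(91386069512, 1106996199) ≈ 82.553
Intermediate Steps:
c = 4
Function('E')(J, m) = Add(Rational(10, 3), Mul(Rational(1, 3), J, Pow(m, 2))) (Function('E')(J, m) = Add(2, Mul(Rational(1, 3), Add(Mul(Mul(m, J), m), 4))) = Add(2, Mul(Rational(1, 3), Add(Mul(Mul(J, m), m), 4))) = Add(2, Mul(Rational(1, 3), Add(Mul(J, Pow(m, 2)), 4))) = Add(2, Mul(Rational(1, 3), Add(4, Mul(J, Pow(m, 2))))) = Add(2, Add(Rational(4, 3), Mul(Rational(1, 3), J, Pow(m, 2)))) = Add(Rational(10, 3), Mul(Rational(1, 3), J, Pow(m, 2))))
Add(Mul(39700, Pow(Add(19081, 16725), -1)), Mul(Function('E')(-222, 213), Pow(-41222, -1))) = Add(Mul(39700, Pow(Add(19081, 16725), -1)), Mul(Add(Rational(10, 3), Mul(Rational(1, 3), -222, Pow(213, 2))), Pow(-41222, -1))) = Add(Mul(39700, Pow(35806, -1)), Mul(Add(Rational(10, 3), Mul(Rational(1, 3), -222, 45369)), Rational(-1, 41222))) = Add(Mul(39700, Rational(1, 35806)), Mul(Add(Rational(10, 3), -3357306), Rational(-1, 41222))) = Add(Rational(19850, 17903), Mul(Rational(-10071908, 3), Rational(-1, 41222))) = Add(Rational(19850, 17903), Rational(5035954, 61833)) = Rational(91386069512, 1106996199)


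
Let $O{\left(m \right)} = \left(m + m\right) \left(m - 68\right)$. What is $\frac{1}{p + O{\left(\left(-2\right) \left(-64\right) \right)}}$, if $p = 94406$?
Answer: $\frac{1}{109766} \approx 9.1103 \cdot 10^{-6}$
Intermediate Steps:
$O{\left(m \right)} = 2 m \left(-68 + m\right)$
$\frac{1}{p + O{\left(\left(-2\right) \left(-64\right) \right)}} = \frac{1}{94406 + 2 \left(\left(-2\right) \left(-64\right)\right) \left(-68 - -128\right)} = \frac{1}{94406 + 2 \cdot 128 \left(-68 + 128\right)} = \frac{1}{94406 + 2 \cdot 128 \cdot 60} = \frac{1}{94406 + 15360} = \frac{1}{109766}$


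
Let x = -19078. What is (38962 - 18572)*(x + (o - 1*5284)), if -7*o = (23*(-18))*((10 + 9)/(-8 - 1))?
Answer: -3495009120/7 ≈ -4.9929e+8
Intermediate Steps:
o = -874/7 (o = -23*(-18)*(10 + 9)/(-8 - 1)/7 = -(-414)*19/(-9)/7 = -(-414)*19*(-⅑)/7 = -(-414)*(-19)/(7*9) = -⅐*874 = -874/7 ≈ -124.86)
(38962 - 18572)*(x + (o - 1*5284)) = (38962 - 18572)*(-19078 + (-874/7 - 1*5284)) = 20390*(-19078 + (-874/7 - 5284)) = 20390*(-19078 - 37862/7) = 20390*(-171408/7) = -3495009120/7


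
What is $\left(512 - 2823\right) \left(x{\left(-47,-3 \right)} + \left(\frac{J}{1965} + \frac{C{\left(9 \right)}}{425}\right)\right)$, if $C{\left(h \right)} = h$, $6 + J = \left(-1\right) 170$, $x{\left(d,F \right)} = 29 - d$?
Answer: $- \frac{29309204347}{167025} \approx -1.7548 \cdot 10^{5}$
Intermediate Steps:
$J = -176$ ($J = -6 - 170 = -176$)
$\left(512 - 2823\right) \left(x{\left(-47,-3 \right)} + \left(\frac{J}{1965} + \frac{C{\left(9 \right)}}{425}\right)\right) = \left(512 - 2823\right) \left(\left(29 - -47\right) + \left(- \frac{176}{1965} + \frac{9}{425}\right)\right) = - 2311 \left(\left(29 + 47\right) + \left(\left(-176\right) \frac{1}{1965} + 9 \cdot \frac{1}{425}\right)\right) = - 2311 \left(76 + \left(- \frac{176}{1965} + \frac{9}{425}\right)\right) = - 2311 \left(76 - \frac{11423}{167025}\right) = \left(-2311\right) \frac{12682477}{167025} = - \frac{29309204347}{167025}$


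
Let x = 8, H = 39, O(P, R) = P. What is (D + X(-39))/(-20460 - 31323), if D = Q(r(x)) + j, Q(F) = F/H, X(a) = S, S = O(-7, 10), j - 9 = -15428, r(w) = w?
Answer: 601606/2019537 ≈ 0.29789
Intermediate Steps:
j = -15419 (j = 9 - 15428 = -15419)
S = -7
X(a) = -7
Q(F) = F/39
D = -601333/39 (D = (1/39)*8 - 15419 = 8/39 - 15419 = -601333/39 ≈ -15419.)
(D + X(-39))/(-20460 - 31323) = (-601333/39 - 7)/(-20460 - 31323) = -601606/39/(-51783) = -601606/39*(-1/51783) = 601606/2019537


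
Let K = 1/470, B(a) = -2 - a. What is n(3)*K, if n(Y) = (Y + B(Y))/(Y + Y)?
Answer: -1/1410 ≈ -0.00070922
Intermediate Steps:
K = 1/470 ≈ 0.0021277
n(Y) = -1/Y (n(Y) = (Y + (-2 - Y))/(Y + Y) = -2*1/(2*Y) = -1/Y)
n(3)*K = -1/3*(1/470) = -1*⅓*(1/470) = -⅓*1/470 = -1/1410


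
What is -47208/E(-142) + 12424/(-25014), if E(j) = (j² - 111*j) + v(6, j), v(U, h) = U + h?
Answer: -135459656/74604255 ≈ -1.8157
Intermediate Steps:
E(j) = 6 + j² - 110*j (E(j) = (j² - 111*j) + (6 + j) = 6 + j² - 110*j)
-47208/E(-142) + 12424/(-25014) = -47208/(6 + (-142)² - 110*(-142)) + 12424/(-25014) = -47208/(6 + 20164 + 15620) + 12424*(-1/25014) = -47208/35790 - 6212/12507 = -47208*1/35790 - 6212/12507 = -7868/5965 - 6212/12507 = -135459656/74604255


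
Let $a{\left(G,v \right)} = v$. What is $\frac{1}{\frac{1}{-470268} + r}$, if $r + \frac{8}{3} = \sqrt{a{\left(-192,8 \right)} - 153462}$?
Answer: $- \frac{589739115132}{33938230392254497} - \frac{221151991824 i \sqrt{153454}}{33938230392254497} \approx -1.7377 \cdot 10^{-5} - 0.0025526 i$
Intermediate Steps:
$r = - \frac{8}{3} + i \sqrt{153454}$ ($r = - \frac{8}{3} + \sqrt{8 - 153462} = - \frac{8}{3} + \sqrt{-153454} = - \frac{8}{3} + i \sqrt{153454} \approx -2.6667 + 391.73 i$)
$\frac{1}{\frac{1}{-470268} + r} = \frac{1}{\frac{1}{-470268} - \left(\frac{8}{3} - i \sqrt{153454}\right)} = \frac{1}{- \frac{1}{470268} - \left(\frac{8}{3} - i \sqrt{153454}\right)} = \frac{1}{- \frac{1254049}{470268} + i \sqrt{153454}}$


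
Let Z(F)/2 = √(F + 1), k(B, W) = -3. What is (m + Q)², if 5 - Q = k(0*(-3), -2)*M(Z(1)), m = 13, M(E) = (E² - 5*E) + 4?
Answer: 4716 - 3240*√2 ≈ 133.95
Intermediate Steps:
Z(F) = 2*√(1 + F) (Z(F) = 2*√(F + 1) = 2*√(1 + F))
M(E) = 4 + E² - 5*E
Q = 41 - 30*√2 (Q = 5 - (-3)*(4 + (2*√(1 + 1))² - 10*√(1 + 1)) = 5 - (-3)*(4 + (2*√2)² - 10*√2) = 5 - (-3)*(4 + 8 - 10*√2) = 5 - (-3)*(12 - 10*√2) = 5 - (-36 + 30*√2) = 5 + (36 - 30*√2) = 41 - 30*√2 ≈ -1.4264)
(m + Q)² = (13 + (41 - 30*√2))² = (54 - 30*√2)²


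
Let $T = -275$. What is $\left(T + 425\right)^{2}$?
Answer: $22500$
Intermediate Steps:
$\left(T + 425\right)^{2} = \left(-275 + 425\right)^{2} = 150^{2} = 22500$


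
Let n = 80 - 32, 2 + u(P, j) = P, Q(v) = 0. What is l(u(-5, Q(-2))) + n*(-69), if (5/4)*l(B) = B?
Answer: -16588/5 ≈ -3317.6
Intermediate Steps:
u(P, j) = -2 + P
l(B) = 4*B/5
n = 48
l(u(-5, Q(-2))) + n*(-69) = 4*(-2 - 5)/5 + 48*(-69) = (⅘)*(-7) - 3312 = -28/5 - 3312 = -16588/5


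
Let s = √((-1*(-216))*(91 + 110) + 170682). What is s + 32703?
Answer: 32703 + √214098 ≈ 33166.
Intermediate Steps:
s = √214098 (s = √(216*201 + 170682) = √(43416 + 170682) = √214098 ≈ 462.71)
s + 32703 = √214098 + 32703 = 32703 + √214098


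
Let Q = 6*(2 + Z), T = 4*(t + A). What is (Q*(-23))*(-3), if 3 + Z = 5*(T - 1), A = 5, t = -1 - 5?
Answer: -10764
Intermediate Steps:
t = -6
T = -4 (T = 4*(-6 + 5) = 4*(-1) = -4)
Z = -28 (Z = -3 + 5*(-4 - 1) = -3 + 5*(-5) = -3 - 25 = -28)
Q = -156 (Q = 6*(2 - 28) = 6*(-26) = -156)
(Q*(-23))*(-3) = -156*(-23)*(-3) = 3588*(-3) = -10764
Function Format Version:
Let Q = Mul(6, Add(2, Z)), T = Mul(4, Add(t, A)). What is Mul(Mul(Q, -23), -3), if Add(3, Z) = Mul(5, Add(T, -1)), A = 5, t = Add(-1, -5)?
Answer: -10764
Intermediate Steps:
t = -6
T = -4 (T = Mul(4, Add(-6, 5)) = Mul(4, -1) = -4)
Z = -28 (Z = Add(-3, Mul(5, Add(-4, -1))) = Add(-3, Mul(5, -5)) = Add(-3, -25) = -28)
Q = -156 (Q = Mul(6, Add(2, -28)) = Mul(6, -26) = -156)
Mul(Mul(Q, -23), -3) = Mul(Mul(-156, -23), -3) = Mul(3588, -3) = -10764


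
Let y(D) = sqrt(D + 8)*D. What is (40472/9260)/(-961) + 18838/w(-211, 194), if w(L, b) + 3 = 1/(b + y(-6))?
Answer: -4714702472148394/749535404795 - 113028*sqrt(2)/336913 ≈ -6290.6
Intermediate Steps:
y(D) = D*sqrt(8 + D) (y(D) = sqrt(8 + D)*D = D*sqrt(8 + D))
w(L, b) = -3 + 1/(b - 6*sqrt(2)) (w(L, b) = -3 + 1/(b - 6*sqrt(8 - 6)) = -3 + 1/(b - 6*sqrt(2)))
(40472/9260)/(-961) + 18838/w(-211, 194) = (40472/9260)/(-961) + 18838/(((1 - 3*194 + 18*sqrt(2))/(194 - 6*sqrt(2)))) = (40472*(1/9260))*(-1/961) + 18838/(((1 - 582 + 18*sqrt(2))/(194 - 6*sqrt(2)))) = (10118/2315)*(-1/961) + 18838/(((-581 + 18*sqrt(2))/(194 - 6*sqrt(2)))) = -10118/2224715 + 18838*((194 - 6*sqrt(2))/(-581 + 18*sqrt(2))) = -10118/2224715 + 18838*(194 - 6*sqrt(2))/(-581 + 18*sqrt(2))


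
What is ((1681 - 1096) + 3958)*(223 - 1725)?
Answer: -6823586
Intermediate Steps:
((1681 - 1096) + 3958)*(223 - 1725) = (585 + 3958)*(-1502) = 4543*(-1502) = -6823586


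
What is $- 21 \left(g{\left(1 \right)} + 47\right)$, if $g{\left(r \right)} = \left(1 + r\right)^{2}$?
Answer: $-1071$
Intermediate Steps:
$- 21 \left(g{\left(1 \right)} + 47\right) = - 21 \left(\left(1 + 1\right)^{2} + 47\right) = - 21 \left(2^{2} + 47\right) = - 21 \left(4 + 47\right) = \left(-21\right) 51 = -1071$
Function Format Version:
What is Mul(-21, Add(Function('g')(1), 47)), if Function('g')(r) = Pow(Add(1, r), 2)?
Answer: -1071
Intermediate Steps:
Mul(-21, Add(Function('g')(1), 47)) = Mul(-21, Add(Pow(Add(1, 1), 2), 47)) = Mul(-21, Add(Pow(2, 2), 47)) = Mul(-21, Add(4, 47)) = Mul(-21, 51) = -1071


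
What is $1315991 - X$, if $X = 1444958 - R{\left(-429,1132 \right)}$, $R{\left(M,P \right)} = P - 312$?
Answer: $-128147$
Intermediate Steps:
$R{\left(M,P \right)} = -312 + P$ ($R{\left(M,P \right)} = P - 312 = -312 + P$)
$X = 1444138$ ($X = 1444958 - \left(-312 + 1132\right) = 1444958 - 820 = 1444138$)
$1315991 - X = 1315991 - 1444138 = -128147$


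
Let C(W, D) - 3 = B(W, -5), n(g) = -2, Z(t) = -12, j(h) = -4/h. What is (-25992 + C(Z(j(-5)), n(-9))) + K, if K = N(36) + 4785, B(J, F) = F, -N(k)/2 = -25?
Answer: -21159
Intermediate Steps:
N(k) = 50 (N(k) = -2*(-25) = 50)
C(W, D) = -2 (C(W, D) = 3 - 5 = -2)
K = 4835 (K = 50 + 4785 = 4835)
(-25992 + C(Z(j(-5)), n(-9))) + K = (-25992 - 2) + 4835 = -25994 + 4835 = -21159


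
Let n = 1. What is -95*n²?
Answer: -95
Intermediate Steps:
-95*n² = -95*1² = -95*1 = -95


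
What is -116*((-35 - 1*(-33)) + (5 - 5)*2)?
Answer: 232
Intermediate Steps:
-116*((-35 - 1*(-33)) + (5 - 5)*2) = -116*((-35 + 33) + 0*2) = -116*(-2 + 0) = -116*(-2) = 232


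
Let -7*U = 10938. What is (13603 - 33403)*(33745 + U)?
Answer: -4460484600/7 ≈ -6.3721e+8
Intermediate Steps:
U = -10938/7 (U = -⅐*10938 = -10938/7 ≈ -1562.6)
(13603 - 33403)*(33745 + U) = (13603 - 33403)*(33745 - 10938/7) = -19800*225277/7 = -4460484600/7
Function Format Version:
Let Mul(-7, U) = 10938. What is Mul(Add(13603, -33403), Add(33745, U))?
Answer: Rational(-4460484600, 7) ≈ -6.3721e+8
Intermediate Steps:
U = Rational(-10938, 7) (U = Mul(Rational(-1, 7), 10938) = Rational(-10938, 7) ≈ -1562.6)
Mul(Add(13603, -33403), Add(33745, U)) = Mul(Add(13603, -33403), Add(33745, Rational(-10938, 7))) = Mul(-19800, Rational(225277, 7)) = Rational(-4460484600, 7)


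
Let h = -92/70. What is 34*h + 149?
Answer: 3651/35 ≈ 104.31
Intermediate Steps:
h = -46/35 (h = -92*1/70 = -46/35 ≈ -1.3143)
34*h + 149 = 34*(-46/35) + 149 = -1564/35 + 149 = 3651/35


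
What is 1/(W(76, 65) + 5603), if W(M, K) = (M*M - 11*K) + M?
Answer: 1/10740 ≈ 9.3110e-5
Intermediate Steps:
W(M, K) = M + M² - 11*K (W(M, K) = (M² - 11*K) + M = M + M² - 11*K)
1/(W(76, 65) + 5603) = 1/((76 + 76² - 11*65) + 5603) = 1/((76 + 5776 - 715) + 5603) = 1/(5137 + 5603) = 1/10740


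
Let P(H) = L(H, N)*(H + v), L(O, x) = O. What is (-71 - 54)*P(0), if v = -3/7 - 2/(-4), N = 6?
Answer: 0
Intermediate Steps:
v = 1/14 (v = -3*⅐ - 2*(-¼) = -3/7 + ½ = 1/14 ≈ 0.071429)
P(H) = H*(1/14 + H) (P(H) = H*(H + 1/14) = H*(1/14 + H))
(-71 - 54)*P(0) = (-71 - 54)*(0*(1/14 + 0)) = -0/14 = -125*0 = 0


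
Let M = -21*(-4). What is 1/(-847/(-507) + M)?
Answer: 507/43435 ≈ 0.011673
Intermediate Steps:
M = 84
1/(-847/(-507) + M) = 1/(-847/(-507) + 84) = 1/(-847*(-1/507) + 84) = 1/(847/507 + 84) = 1/(43435/507) = 507/43435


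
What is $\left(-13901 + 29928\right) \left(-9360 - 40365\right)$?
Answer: $-796942575$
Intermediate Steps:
$\left(-13901 + 29928\right) \left(-9360 - 40365\right) = 16027 \left(-49725\right) = -796942575$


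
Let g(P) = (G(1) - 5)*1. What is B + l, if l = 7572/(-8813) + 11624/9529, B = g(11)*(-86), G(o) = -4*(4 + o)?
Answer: 180585304274/83979077 ≈ 2150.4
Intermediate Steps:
G(o) = -16 - 4*o
g(P) = -25 (g(P) = ((-16 - 4*1) - 5)*1 = ((-16 - 4) - 5)*1 = (-20 - 5)*1 = -25*1 = -25)
B = 2150 (B = -25*(-86) = 2150)
l = 30288724/83979077 (l = 7572*(-1/8813) + 11624*(1/9529) = -7572/8813 + 11624/9529 = 30288724/83979077 ≈ 0.36067)
B + l = 2150 + 30288724/83979077 = 180585304274/83979077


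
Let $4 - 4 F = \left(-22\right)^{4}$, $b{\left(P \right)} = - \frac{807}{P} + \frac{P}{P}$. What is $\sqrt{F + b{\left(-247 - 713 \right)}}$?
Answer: $\frac{i \sqrt{93697855}}{40} \approx 241.99 i$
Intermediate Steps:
$b{\left(P \right)} = 1 - \frac{807}{P}$ ($b{\left(P \right)} = - \frac{807}{P} + 1 = 1 - \frac{807}{P}$)
$F = -58563$ ($F = 1 - \frac{\left(-22\right)^{4}}{4} = 1 - 58564 = -58563$)
$\sqrt{F + b{\left(-247 - 713 \right)}} = \sqrt{-58563 + \frac{-807 - 960}{-247 - 713}} = \sqrt{-58563 + \frac{-807 - 960}{-960}} = \sqrt{-58563 - - \frac{589}{320}} = \sqrt{-58563 + \frac{589}{320}} = \sqrt{- \frac{18739571}{320}} = \frac{i \sqrt{93697855}}{40}$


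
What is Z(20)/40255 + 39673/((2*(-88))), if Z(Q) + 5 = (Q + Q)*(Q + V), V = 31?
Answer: -319335691/1416976 ≈ -225.36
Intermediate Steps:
Z(Q) = -5 + 2*Q*(31 + Q) (Z(Q) = -5 + (Q + Q)*(Q + 31) = -5 + (2*Q)*(31 + Q) = -5 + 2*Q*(31 + Q))
Z(20)/40255 + 39673/((2*(-88))) = (-5 + 2*20² + 62*20)/40255 + 39673/((2*(-88))) = (-5 + 2*400 + 1240)*(1/40255) + 39673/(-176) = (-5 + 800 + 1240)*(1/40255) + 39673*(-1/176) = 2035*(1/40255) - 39673/176 = 407/8051 - 39673/176 = -319335691/1416976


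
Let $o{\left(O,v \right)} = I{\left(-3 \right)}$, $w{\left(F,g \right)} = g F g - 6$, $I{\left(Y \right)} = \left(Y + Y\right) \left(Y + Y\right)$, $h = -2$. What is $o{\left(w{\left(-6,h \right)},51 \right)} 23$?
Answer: $828$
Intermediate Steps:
$I{\left(Y \right)} = 4 Y^{2}$ ($I{\left(Y \right)} = 2 Y 2 Y = 4 Y^{2}$)
$w{\left(F,g \right)} = -6 + F g^{2}$ ($w{\left(F,g \right)} = F g g - 6 = F g^{2} - 6 = -6 + F g^{2}$)
$o{\left(O,v \right)} = 36$ ($o{\left(O,v \right)} = 4 \left(-3\right)^{2} = 4 \cdot 9 = 36$)
$o{\left(w{\left(-6,h \right)},51 \right)} 23 = 36 \cdot 23 = 828$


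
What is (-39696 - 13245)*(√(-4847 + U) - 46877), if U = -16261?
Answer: 2481715257 - 105882*I*√5277 ≈ 2.4817e+9 - 7.6916e+6*I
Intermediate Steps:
(-39696 - 13245)*(√(-4847 + U) - 46877) = (-39696 - 13245)*(√(-4847 - 16261) - 46877) = -52941*(√(-21108) - 46877) = -52941*(2*I*√5277 - 46877) = -52941*(-46877 + 2*I*√5277) = 2481715257 - 105882*I*√5277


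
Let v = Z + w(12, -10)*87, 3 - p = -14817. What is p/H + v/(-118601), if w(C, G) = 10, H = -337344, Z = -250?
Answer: -23414525/476301616 ≈ -0.049159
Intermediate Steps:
p = 14820 (p = 3 - 1*(-14817) = 3 + 14817 = 14820)
v = 620 (v = -250 + 10*87 = -250 + 870 = 620)
p/H + v/(-118601) = 14820/(-337344) + 620/(-118601) = 14820*(-1/337344) + 620*(-1/118601) = -1235/28112 - 620/118601 = -23414525/476301616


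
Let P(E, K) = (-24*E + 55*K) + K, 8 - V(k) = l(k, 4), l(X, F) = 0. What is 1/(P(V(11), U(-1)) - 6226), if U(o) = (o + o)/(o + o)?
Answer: -1/6362 ≈ -0.00015718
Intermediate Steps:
U(o) = 1 (U(o) = (2*o)/((2*o)) = (2*o)*(1/(2*o)) = 1)
V(k) = 8 (V(k) = 8 - 1*0 = 8 + 0 = 8)
P(E, K) = -24*E + 56*K
1/(P(V(11), U(-1)) - 6226) = 1/((-24*8 + 56*1) - 6226) = 1/((-192 + 56) - 6226) = 1/(-136 - 6226) = 1/(-6362) = -1/6362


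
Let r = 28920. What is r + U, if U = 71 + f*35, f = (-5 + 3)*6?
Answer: 28571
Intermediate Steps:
f = -12 (f = -2*6 = -12)
U = -349 (U = 71 - 12*35 = 71 - 420 = -349)
r + U = 28920 - 349 = 28571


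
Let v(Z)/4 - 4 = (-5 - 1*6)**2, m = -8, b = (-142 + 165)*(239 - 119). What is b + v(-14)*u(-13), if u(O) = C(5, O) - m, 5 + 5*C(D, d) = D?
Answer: 6760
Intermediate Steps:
C(D, d) = -1 + D/5
b = 2760 (b = 23*120 = 2760)
u(O) = 8 (u(O) = (-1 + (1/5)*5) - 1*(-8) = (-1 + 1) + 8 = 0 + 8 = 8)
v(Z) = 500 (v(Z) = 16 + 4*(-5 - 1*6)**2 = 16 + 4*(-5 - 6)**2 = 16 + 4*(-11)**2 = 16 + 4*121 = 16 + 484 = 500)
b + v(-14)*u(-13) = 2760 + 500*8 = 2760 + 4000 = 6760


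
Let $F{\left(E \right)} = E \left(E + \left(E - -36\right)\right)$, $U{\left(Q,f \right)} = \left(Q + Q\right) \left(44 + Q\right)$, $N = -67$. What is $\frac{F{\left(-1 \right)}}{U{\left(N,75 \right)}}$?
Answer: $- \frac{17}{1541} \approx -0.011032$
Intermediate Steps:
$U{\left(Q,f \right)} = 2 Q \left(44 + Q\right)$
$F{\left(E \right)} = E \left(36 + 2 E\right)$ ($F{\left(E \right)} = E \left(E + \left(E + 36\right)\right) = E \left(E + \left(36 + E\right)\right) = E \left(36 + 2 E\right)$)
$\frac{F{\left(-1 \right)}}{U{\left(N,75 \right)}} = \frac{2 \left(-1\right) \left(18 - 1\right)}{2 \left(-67\right) \left(44 - 67\right)} = \frac{2 \left(-1\right) 17}{2 \left(-67\right) \left(-23\right)} = - \frac{34}{3082} = \left(-34\right) \frac{1}{3082} = - \frac{17}{1541}$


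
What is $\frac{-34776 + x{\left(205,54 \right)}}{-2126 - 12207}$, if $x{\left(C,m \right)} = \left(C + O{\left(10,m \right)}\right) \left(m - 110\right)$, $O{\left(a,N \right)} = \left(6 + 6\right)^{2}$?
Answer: $\frac{54320}{14333} \approx 3.7899$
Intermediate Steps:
$O{\left(a,N \right)} = 144$ ($O{\left(a,N \right)} = 12^{2} = 144$)
$x{\left(C,m \right)} = \left(-110 + m\right) \left(144 + C\right)$ ($x{\left(C,m \right)} = \left(C + 144\right) \left(m - 110\right) = \left(144 + C\right) \left(-110 + m\right) = \left(-110 + m\right) \left(144 + C\right)$)
$\frac{-34776 + x{\left(205,54 \right)}}{-2126 - 12207} = \frac{-34776 + \left(-15840 - 22550 + 144 \cdot 54 + 205 \cdot 54\right)}{-2126 - 12207} = \frac{-34776 + \left(-15840 - 22550 + 7776 + 11070\right)}{-14333} = \left(-34776 - 19544\right) \left(- \frac{1}{14333}\right) = \left(-54320\right) \left(- \frac{1}{14333}\right) = \frac{54320}{14333}$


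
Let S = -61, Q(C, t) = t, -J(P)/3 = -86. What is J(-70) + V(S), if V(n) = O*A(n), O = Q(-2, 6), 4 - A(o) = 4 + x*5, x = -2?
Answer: 318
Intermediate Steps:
J(P) = 258 (J(P) = -3*(-86) = 258)
A(o) = 10 (A(o) = 4 - (4 - 2*5) = 4 - (4 - 10) = 4 - 1*(-6) = 4 + 6 = 10)
O = 6
V(n) = 60 (V(n) = 6*10 = 60)
J(-70) + V(S) = 258 + 60 = 318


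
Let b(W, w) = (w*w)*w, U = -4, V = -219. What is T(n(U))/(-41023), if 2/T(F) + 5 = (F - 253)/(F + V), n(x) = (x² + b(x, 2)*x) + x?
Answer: 239/18911603 ≈ 1.2638e-5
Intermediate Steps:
b(W, w) = w³ (b(W, w) = w²*w = w³)
n(x) = x² + 9*x (n(x) = (x² + 2³*x) + x = (x² + 8*x) + x = x² + 9*x)
T(F) = 2/(-5 + (-253 + F)/(-219 + F)) (T(F) = 2/(-5 + (F - 253)/(F - 219)) = 2/(-5 + (-253 + F)/(-219 + F)))
T(n(U))/(-41023) = ((219 - (-4)*(9 - 4))/(-421 + 2*(-4*(9 - 4))))/(-41023) = ((219 - (-4)*5)/(-421 + 2*(-4*5)))*(-1/41023) = ((219 - 1*(-20))/(-421 + 2*(-20)))*(-1/41023) = ((219 + 20)/(-421 - 40))*(-1/41023) = (239/(-461))*(-1/41023) = -1/461*239*(-1/41023) = -239/461*(-1/41023) = 239/18911603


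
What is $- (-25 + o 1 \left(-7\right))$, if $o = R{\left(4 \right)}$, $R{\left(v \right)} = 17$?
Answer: $144$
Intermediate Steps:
$o = 17$
$- (-25 + o 1 \left(-7\right)) = - (-25 + 17 \cdot 1 \left(-7\right)) = - (-25 + 17 \left(-7\right)) = - (-25 - 119) = \left(-1\right) \left(-144\right) = 144$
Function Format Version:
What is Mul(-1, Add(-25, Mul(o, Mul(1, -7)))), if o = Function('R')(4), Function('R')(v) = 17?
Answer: 144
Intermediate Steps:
o = 17
Mul(-1, Add(-25, Mul(o, Mul(1, -7)))) = Mul(-1, Add(-25, Mul(17, Mul(1, -7)))) = Mul(-1, Add(-25, Mul(17, -7))) = Mul(-1, Add(-25, -119)) = Mul(-1, -144) = 144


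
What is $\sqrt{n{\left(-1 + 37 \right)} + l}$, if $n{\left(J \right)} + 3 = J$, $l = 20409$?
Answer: $\sqrt{20442} \approx 142.98$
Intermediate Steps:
$n{\left(J \right)} = -3 + J$
$\sqrt{n{\left(-1 + 37 \right)} + l} = \sqrt{\left(-3 + \left(-1 + 37\right)\right) + 20409} = \sqrt{\left(-3 + 36\right) + 20409} = \sqrt{33 + 20409} = \sqrt{20442}$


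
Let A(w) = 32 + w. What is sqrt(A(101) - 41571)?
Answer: I*sqrt(41438) ≈ 203.56*I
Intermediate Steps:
sqrt(A(101) - 41571) = sqrt((32 + 101) - 41571) = sqrt(133 - 41571) = sqrt(-41438) = I*sqrt(41438)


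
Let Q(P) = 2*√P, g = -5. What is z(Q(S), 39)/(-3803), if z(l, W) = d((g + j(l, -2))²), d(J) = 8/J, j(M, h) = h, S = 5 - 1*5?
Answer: -8/186347 ≈ -4.2931e-5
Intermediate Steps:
S = 0 (S = 5 - 5 = 0)
z(l, W) = 8/49 (z(l, W) = 8/((-5 - 2)²) = 8/((-7)²) = 8/49)
z(Q(S), 39)/(-3803) = (8/49)/(-3803) = (8/49)*(-1/3803) = -8/186347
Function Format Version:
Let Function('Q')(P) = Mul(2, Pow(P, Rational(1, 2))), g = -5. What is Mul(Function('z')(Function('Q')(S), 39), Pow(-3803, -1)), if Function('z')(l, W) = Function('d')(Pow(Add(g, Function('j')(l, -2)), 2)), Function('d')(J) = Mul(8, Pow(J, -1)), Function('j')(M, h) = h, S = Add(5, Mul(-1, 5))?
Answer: Rational(-8, 186347) ≈ -4.2931e-5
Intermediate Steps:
S = 0 (S = Add(5, -5) = 0)
Function('z')(l, W) = Rational(8, 49) (Function('z')(l, W) = Mul(8, Pow(Pow(Add(-5, -2), 2), -1)) = Mul(8, Pow(Pow(-7, 2), -1)) = Mul(8, Pow(49, -1)) = Mul(8, Rational(1, 49)) = Rational(8, 49))
Mul(Function('z')(Function('Q')(S), 39), Pow(-3803, -1)) = Mul(Rational(8, 49), Pow(-3803, -1)) = Mul(Rational(8, 49), Rational(-1, 3803)) = Rational(-8, 186347)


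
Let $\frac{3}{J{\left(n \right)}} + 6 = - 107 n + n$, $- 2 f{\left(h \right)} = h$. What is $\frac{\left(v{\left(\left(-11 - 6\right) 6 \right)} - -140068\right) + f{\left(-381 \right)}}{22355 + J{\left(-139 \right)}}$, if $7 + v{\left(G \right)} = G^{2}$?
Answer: $\frac{2218854204}{329244443} \approx 6.7392$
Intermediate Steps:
$f{\left(h \right)} = - \frac{h}{2}$
$J{\left(n \right)} = \frac{3}{-6 - 106 n}$ ($J{\left(n \right)} = \frac{3}{-6 + \left(- 107 n + n\right)} = \frac{3}{-6 - 106 n}$)
$v{\left(G \right)} = -7 + G^{2}$
$\frac{\left(v{\left(\left(-11 - 6\right) 6 \right)} - -140068\right) + f{\left(-381 \right)}}{22355 + J{\left(-139 \right)}} = \frac{\left(\left(-7 + \left(\left(-11 - 6\right) 6\right)^{2}\right) - -140068\right) - - \frac{381}{2}}{22355 - \frac{3}{6 + 106 \left(-139\right)}} = \frac{\left(\left(-7 + \left(\left(-17\right) 6\right)^{2}\right) + 140068\right) + \frac{381}{2}}{22355 - \frac{3}{6 - 14734}} = \frac{\left(\left(-7 + \left(-102\right)^{2}\right) + 140068\right) + \frac{381}{2}}{22355 - \frac{3}{-14728}} = \frac{\left(\left(-7 + 10404\right) + 140068\right) + \frac{381}{2}}{22355 - - \frac{3}{14728}} = \frac{\left(10397 + 140068\right) + \frac{381}{2}}{22355 + \frac{3}{14728}} = \frac{150465 + \frac{381}{2}}{\frac{329244443}{14728}} = \frac{301311}{2} \cdot \frac{14728}{329244443} = \frac{2218854204}{329244443}$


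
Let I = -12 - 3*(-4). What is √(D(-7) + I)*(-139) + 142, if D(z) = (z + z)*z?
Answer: 142 - 973*√2 ≈ -1234.0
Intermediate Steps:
D(z) = 2*z² (D(z) = (2*z)*z = 2*z²)
I = 0 (I = -12 - 1*(-12) = -12 + 12 = 0)
√(D(-7) + I)*(-139) + 142 = √(2*(-7)² + 0)*(-139) + 142 = √(2*49 + 0)*(-139) + 142 = √(98 + 0)*(-139) + 142 = √98*(-139) + 142 = (7*√2)*(-139) + 142 = -973*√2 + 142 = 142 - 973*√2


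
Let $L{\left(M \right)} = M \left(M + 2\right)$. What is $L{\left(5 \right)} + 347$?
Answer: $382$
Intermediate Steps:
$L{\left(M \right)} = M \left(2 + M\right)$
$L{\left(5 \right)} + 347 = 5 \left(2 + 5\right) + 347 = 5 \cdot 7 + 347 = 35 + 347 = 382$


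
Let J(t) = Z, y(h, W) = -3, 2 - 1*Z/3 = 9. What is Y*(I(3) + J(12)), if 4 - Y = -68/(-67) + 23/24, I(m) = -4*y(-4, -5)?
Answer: -9777/536 ≈ -18.241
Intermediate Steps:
Z = -21 (Z = 6 - 3*9 = 6 - 27 = -21)
J(t) = -21
I(m) = 12 (I(m) = -4*(-3) = 12)
Y = 3259/1608 (Y = 4 - (-68/(-67) + 23/24) = 4 - (-68*(-1/67) + 23*(1/24)) = 4 - (68/67 + 23/24) = 4 - 1*3173/1608 = 4 - 3173/1608 = 3259/1608 ≈ 2.0267)
Y*(I(3) + J(12)) = 3259*(12 - 21)/1608 = (3259/1608)*(-9) = -9777/536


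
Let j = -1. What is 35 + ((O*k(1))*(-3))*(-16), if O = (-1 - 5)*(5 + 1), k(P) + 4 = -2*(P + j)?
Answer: 6947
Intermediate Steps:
k(P) = -2 - 2*P (k(P) = -4 - 2*(P - 1) = -4 - 2*(-1 + P) = -4 + (2 - 2*P) = -2 - 2*P)
O = -36 (O = -6*6 = -36)
35 + ((O*k(1))*(-3))*(-16) = 35 + (-36*(-2 - 2*1)*(-3))*(-16) = 35 + (-36*(-2 - 2)*(-3))*(-16) = 35 + (-36*(-4)*(-3))*(-16) = 35 + (144*(-3))*(-16) = 35 - 432*(-16) = 35 + 6912 = 6947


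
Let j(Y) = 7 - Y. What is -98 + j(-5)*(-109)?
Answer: -1406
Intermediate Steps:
-98 + j(-5)*(-109) = -98 + (7 - 1*(-5))*(-109) = -98 + (7 + 5)*(-109) = -98 + 12*(-109) = -98 - 1308 = -1406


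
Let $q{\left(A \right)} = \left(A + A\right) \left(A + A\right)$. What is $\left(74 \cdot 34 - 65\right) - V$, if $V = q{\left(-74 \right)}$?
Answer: $-19453$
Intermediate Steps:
$q{\left(A \right)} = 4 A^{2}$ ($q{\left(A \right)} = 2 A 2 A = 4 A^{2}$)
$V = 21904$ ($V = 4 \left(-74\right)^{2} = 4 \cdot 5476 = 21904$)
$\left(74 \cdot 34 - 65\right) - V = \left(74 \cdot 34 - 65\right) - 21904 = \left(2516 - 65\right) - 21904 = 2451 - 21904 = -19453$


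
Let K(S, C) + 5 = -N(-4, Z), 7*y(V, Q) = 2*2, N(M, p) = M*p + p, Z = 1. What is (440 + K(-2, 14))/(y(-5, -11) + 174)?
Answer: 1533/611 ≈ 2.5090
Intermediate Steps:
N(M, p) = p + M*p
y(V, Q) = 4/7 (y(V, Q) = (2*2)/7 = (⅐)*4 = 4/7)
K(S, C) = -2 (K(S, C) = -5 - (1 - 4) = -5 - (-3) = -5 - 1*(-3) = -5 + 3 = -2)
(440 + K(-2, 14))/(y(-5, -11) + 174) = (440 - 2)/(4/7 + 174) = 438/(1222/7) = 438*(7/1222) = 1533/611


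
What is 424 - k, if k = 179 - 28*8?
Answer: 469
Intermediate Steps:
k = -45 (k = 179 - 1*224 = 179 - 224 = -45)
424 - k = 424 - 1*(-45) = 424 + 45 = 469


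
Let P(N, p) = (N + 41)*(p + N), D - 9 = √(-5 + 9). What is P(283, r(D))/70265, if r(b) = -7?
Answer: 3888/3055 ≈ 1.2727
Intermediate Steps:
D = 11 (D = 9 + √(-5 + 9) = 9 + √4 = 9 + 2 = 11)
P(N, p) = (41 + N)*(N + p)
P(283, r(D))/70265 = (283² + 41*283 + 41*(-7) + 283*(-7))/70265 = (80089 + 11603 - 287 - 1981)*(1/70265) = 89424*(1/70265) = 3888/3055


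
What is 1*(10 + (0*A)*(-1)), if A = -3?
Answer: 10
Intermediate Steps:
1*(10 + (0*A)*(-1)) = 1*(10 + (0*(-3))*(-1)) = 1*(10 + 0*(-1)) = 1*(10 + 0) = 1*10 = 10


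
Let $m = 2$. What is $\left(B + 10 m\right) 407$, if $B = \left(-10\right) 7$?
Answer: $-20350$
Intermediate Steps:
$B = -70$
$\left(B + 10 m\right) 407 = \left(-70 + 10 \cdot 2\right) 407 = \left(-70 + 20\right) 407 = \left(-50\right) 407 = -20350$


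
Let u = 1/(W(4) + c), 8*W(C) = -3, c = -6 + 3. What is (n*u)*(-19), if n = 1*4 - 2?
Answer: 304/27 ≈ 11.259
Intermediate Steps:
n = 2 (n = 4 - 2 = 2)
c = -3
W(C) = -3/8 (W(C) = (⅛)*(-3) = -3/8)
u = -8/27 (u = 1/(-3/8 - 3) = 1/(-27/8) = -8/27 ≈ -0.29630)
(n*u)*(-19) = (2*(-8/27))*(-19) = -16/27*(-19) = 304/27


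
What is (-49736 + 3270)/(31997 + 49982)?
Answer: -46466/81979 ≈ -0.56680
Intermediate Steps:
(-49736 + 3270)/(31997 + 49982) = -46466/81979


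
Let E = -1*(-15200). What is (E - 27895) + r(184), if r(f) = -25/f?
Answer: -2335905/184 ≈ -12695.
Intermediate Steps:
E = 15200
(E - 27895) + r(184) = (15200 - 27895) - 25/184 = -12695 - 25*1/184 = -12695 - 25/184 = -2335905/184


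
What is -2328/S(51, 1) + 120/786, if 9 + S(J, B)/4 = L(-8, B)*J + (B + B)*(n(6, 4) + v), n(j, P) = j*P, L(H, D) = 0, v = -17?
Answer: -76142/655 ≈ -116.25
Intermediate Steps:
n(j, P) = P*j
S(J, B) = -36 + 56*B (S(J, B) = -36 + 4*(0*J + (B + B)*(4*6 - 17)) = -36 + 4*(0 + (2*B)*(24 - 17)) = -36 + 4*(0 + (2*B)*7) = -36 + 4*(0 + 14*B) = -36 + 4*(14*B) = -36 + 56*B)
-2328/S(51, 1) + 120/786 = -2328/(-36 + 56*1) + 120/786 = -2328/(-36 + 56) + 120*(1/786) = -2328/20 + 20/131 = -2328*1/20 + 20/131 = -582/5 + 20/131 = -76142/655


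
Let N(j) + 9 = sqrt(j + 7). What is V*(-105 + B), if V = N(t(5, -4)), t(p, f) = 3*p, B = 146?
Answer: -369 + 41*sqrt(22) ≈ -176.69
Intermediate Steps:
N(j) = -9 + sqrt(7 + j) (N(j) = -9 + sqrt(j + 7) = -9 + sqrt(7 + j))
V = -9 + sqrt(22) (V = -9 + sqrt(7 + 3*5) = -9 + sqrt(7 + 15) = -9 + sqrt(22) ≈ -4.3096)
V*(-105 + B) = (-9 + sqrt(22))*(-105 + 146) = (-9 + sqrt(22))*41 = -369 + 41*sqrt(22)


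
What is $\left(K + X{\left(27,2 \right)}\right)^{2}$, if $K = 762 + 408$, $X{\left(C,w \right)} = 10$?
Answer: $1392400$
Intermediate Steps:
$K = 1170$
$\left(K + X{\left(27,2 \right)}\right)^{2} = \left(1170 + 10\right)^{2} = 1180^{2} = 1392400$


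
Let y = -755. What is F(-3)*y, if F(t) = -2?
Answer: 1510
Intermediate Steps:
F(-3)*y = -2*(-755) = 1510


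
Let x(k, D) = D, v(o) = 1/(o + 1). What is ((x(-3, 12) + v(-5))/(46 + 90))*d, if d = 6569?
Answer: 308743/544 ≈ 567.54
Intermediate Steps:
v(o) = 1/(1 + o)
((x(-3, 12) + v(-5))/(46 + 90))*d = ((12 + 1/(1 - 5))/(46 + 90))*6569 = ((12 + 1/(-4))/136)*6569 = ((12 - ¼)*(1/136))*6569 = ((47/4)*(1/136))*6569 = (47/544)*6569 = 308743/544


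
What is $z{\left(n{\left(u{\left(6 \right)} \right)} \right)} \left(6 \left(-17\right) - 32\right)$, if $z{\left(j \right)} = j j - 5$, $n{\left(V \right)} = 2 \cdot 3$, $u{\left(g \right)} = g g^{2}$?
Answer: $-4154$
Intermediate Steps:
$u{\left(g \right)} = g^{3}$
$n{\left(V \right)} = 6$
$z{\left(j \right)} = -5 + j^{2}$ ($z{\left(j \right)} = j^{2} - 5 = -5 + j^{2}$)
$z{\left(n{\left(u{\left(6 \right)} \right)} \right)} \left(6 \left(-17\right) - 32\right) = \left(-5 + 6^{2}\right) \left(6 \left(-17\right) - 32\right) = \left(-5 + 36\right) \left(-102 - 32\right) = 31 \left(-134\right) = -4154$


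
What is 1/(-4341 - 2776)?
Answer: -1/7117 ≈ -0.00014051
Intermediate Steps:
1/(-4341 - 2776) = 1/(-7117) = -1/7117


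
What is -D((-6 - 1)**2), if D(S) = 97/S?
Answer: -97/49 ≈ -1.9796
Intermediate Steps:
-D((-6 - 1)**2) = -97/((-6 - 1)**2) = -97/((-7)**2) = -97/49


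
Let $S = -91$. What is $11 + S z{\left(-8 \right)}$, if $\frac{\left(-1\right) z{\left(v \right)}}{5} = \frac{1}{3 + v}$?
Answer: $-80$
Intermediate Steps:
$z{\left(v \right)} = - \frac{5}{3 + v}$
$11 + S z{\left(-8 \right)} = 11 - 91 \left(- \frac{5}{3 - 8}\right) = 11 - 91 \left(- \frac{5}{-5}\right) = 11 - 91 \left(\left(-5\right) \left(- \frac{1}{5}\right)\right) = 11 - 91 = -80$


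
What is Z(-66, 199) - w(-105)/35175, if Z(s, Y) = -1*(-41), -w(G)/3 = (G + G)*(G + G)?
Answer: 2999/67 ≈ 44.761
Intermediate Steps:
w(G) = -12*G**2 (w(G) = -3*(G + G)*(G + G) = -3*2*G*2*G = -12*G**2)
Z(s, Y) = 41
Z(-66, 199) - w(-105)/35175 = 41 - (-12*(-105)**2)/35175 = 41 - (-12*11025)/35175 = 41 - (-132300)/35175 = 41 - 1*(-252/67) = 41 + 252/67 = 2999/67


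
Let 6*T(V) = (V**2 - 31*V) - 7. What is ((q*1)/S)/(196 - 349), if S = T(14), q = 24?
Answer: 16/4165 ≈ 0.0038415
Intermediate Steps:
T(V) = -7/6 - 31*V/6 + V**2/6 (T(V) = ((V**2 - 31*V) - 7)/6 = (-7 + V**2 - 31*V)/6 = -7/6 - 31*V/6 + V**2/6)
S = -245/6 (S = -7/6 - 31/6*14 + (1/6)*14**2 = -7/6 - 217/3 + (1/6)*196 = -7/6 - 217/3 + 98/3 = -245/6 ≈ -40.833)
((q*1)/S)/(196 - 349) = ((24*1)/(-245/6))/(196 - 349) = (24*(-6/245))/(-153) = -144/245*(-1/153) = 16/4165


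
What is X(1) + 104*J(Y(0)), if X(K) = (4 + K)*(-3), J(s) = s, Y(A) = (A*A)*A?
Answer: -15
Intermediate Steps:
Y(A) = A**3 (Y(A) = A**2*A = A**3)
X(K) = -12 - 3*K
X(1) + 104*J(Y(0)) = (-12 - 3*1) + 104*0**3 = (-12 - 3) + 104*0 = -15 + 0 = -15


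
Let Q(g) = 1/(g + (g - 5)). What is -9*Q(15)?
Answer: -9/25 ≈ -0.36000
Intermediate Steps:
Q(g) = 1/(-5 + 2*g) (Q(g) = 1/(g + (-5 + g)) = 1/(-5 + 2*g))
-9*Q(15) = -9/(-5 + 2*15) = -9/(-5 + 30) = -9/25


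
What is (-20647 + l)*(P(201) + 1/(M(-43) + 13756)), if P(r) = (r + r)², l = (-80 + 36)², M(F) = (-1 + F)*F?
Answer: -15771997074141/5216 ≈ -3.0238e+9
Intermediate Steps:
M(F) = F*(-1 + F)
l = 1936 (l = (-44)² = 1936)
P(r) = 4*r² (P(r) = (2*r)² = 4*r²)
(-20647 + l)*(P(201) + 1/(M(-43) + 13756)) = (-20647 + 1936)*(4*201² + 1/(-43*(-1 - 43) + 13756)) = -18711*(4*40401 + 1/(-43*(-44) + 13756)) = -18711*(161604 + 1/(1892 + 13756)) = -18711*(161604 + 1/15648) = -18711*2528779393/15648 = -15771997074141/5216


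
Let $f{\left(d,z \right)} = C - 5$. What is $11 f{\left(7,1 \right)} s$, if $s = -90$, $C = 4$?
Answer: $990$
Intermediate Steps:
$f{\left(d,z \right)} = -1$ ($f{\left(d,z \right)} = 4 - 5 = -1$)
$11 f{\left(7,1 \right)} s = 11 \left(-1\right) \left(-90\right) = \left(-11\right) \left(-90\right) = 990$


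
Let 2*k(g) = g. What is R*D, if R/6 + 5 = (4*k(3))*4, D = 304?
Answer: 34656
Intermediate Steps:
k(g) = g/2
R = 114 (R = -30 + 6*((4*((1/2)*3))*4) = -30 + 6*((4*(3/2))*4) = -30 + 6*(6*4) = -30 + 6*24 = -30 + 144 = 114)
R*D = 114*304 = 34656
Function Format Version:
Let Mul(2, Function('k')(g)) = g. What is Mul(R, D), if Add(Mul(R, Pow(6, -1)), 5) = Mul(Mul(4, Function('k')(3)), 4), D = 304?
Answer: 34656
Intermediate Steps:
Function('k')(g) = Mul(Rational(1, 2), g)
R = 114 (R = Add(-30, Mul(6, Mul(Mul(4, Mul(Rational(1, 2), 3)), 4))) = Add(-30, Mul(6, Mul(Mul(4, Rational(3, 2)), 4))) = Add(-30, Mul(6, Mul(6, 4))) = Add(-30, Mul(6, 24)) = Add(-30, 144) = 114)
Mul(R, D) = Mul(114, 304) = 34656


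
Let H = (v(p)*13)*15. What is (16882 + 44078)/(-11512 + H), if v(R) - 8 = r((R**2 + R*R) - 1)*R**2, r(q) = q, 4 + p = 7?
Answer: 60960/19883 ≈ 3.0659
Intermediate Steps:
p = 3 (p = -4 + 7 = 3)
v(R) = 8 + R**2*(-1 + 2*R**2) (v(R) = 8 + ((R**2 + R*R) - 1)*R**2 = 8 + ((R**2 + R**2) - 1)*R**2 = 8 + (2*R**2 - 1)*R**2 = 8 + (-1 + 2*R**2)*R**2 = 8 + R**2*(-1 + 2*R**2))
H = 31395 (H = ((8 - 1*3**2 + 2*3**4)*13)*15 = ((8 - 1*9 + 2*81)*13)*15 = ((8 - 9 + 162)*13)*15 = (161*13)*15 = 2093*15 = 31395)
(16882 + 44078)/(-11512 + H) = (16882 + 44078)/(-11512 + 31395) = 60960/19883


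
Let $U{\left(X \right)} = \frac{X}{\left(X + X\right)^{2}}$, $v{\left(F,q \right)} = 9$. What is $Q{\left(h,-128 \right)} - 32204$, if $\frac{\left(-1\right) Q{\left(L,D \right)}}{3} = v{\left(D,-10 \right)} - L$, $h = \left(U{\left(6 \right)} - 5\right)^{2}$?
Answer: $- \frac{6174191}{192} \approx -32157.0$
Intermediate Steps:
$U{\left(X \right)} = \frac{1}{4 X}$ ($U{\left(X \right)} = \frac{X}{\left(2 X\right)^{2}} = \frac{X}{4 X^{2}} = X \frac{1}{4 X^{2}} = \frac{1}{4 X}$)
$h = \frac{14161}{576}$ ($h = \left(\frac{1}{4 \cdot 6} - 5\right)^{2} = \left(\frac{1}{4} \cdot \frac{1}{6} - 5\right)^{2} = \left(\frac{1}{24} - 5\right)^{2} = \left(- \frac{119}{24}\right)^{2} = \frac{14161}{576} \approx 24.585$)
$Q{\left(L,D \right)} = -27 + 3 L$ ($Q{\left(L,D \right)} = - 3 \left(9 - L\right) = -27 + 3 L$)
$Q{\left(h,-128 \right)} - 32204 = \left(-27 + 3 \cdot \frac{14161}{576}\right) - 32204 = \left(-27 + \frac{14161}{192}\right) - 32204 = \frac{8977}{192} - 32204 = - \frac{6174191}{192}$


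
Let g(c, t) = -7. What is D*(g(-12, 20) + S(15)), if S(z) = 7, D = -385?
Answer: 0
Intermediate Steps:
D*(g(-12, 20) + S(15)) = -385*(-7 + 7) = -385*0 = 0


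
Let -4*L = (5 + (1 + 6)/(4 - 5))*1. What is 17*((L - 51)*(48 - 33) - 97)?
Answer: -29053/2 ≈ -14527.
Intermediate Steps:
L = 1/2 (L = -(5 + (1 + 6)/(4 - 5))/4 = -(5 + 7/(-1))/4 = -(5 + 7*(-1))/4 = -(5 - 7)/4 = -(-1)/2 = -1/4*(-2) = 1/2 ≈ 0.50000)
17*((L - 51)*(48 - 33) - 97) = 17*((1/2 - 51)*(48 - 33) - 97) = 17*(-101/2*15 - 97) = 17*(-1515/2 - 97) = 17*(-1709/2) = -29053/2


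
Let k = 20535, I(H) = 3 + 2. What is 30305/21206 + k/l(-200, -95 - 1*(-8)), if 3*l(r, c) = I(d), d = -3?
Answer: 261309431/21206 ≈ 12322.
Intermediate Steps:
I(H) = 5
l(r, c) = 5/3 (l(r, c) = (⅓)*5 = 5/3)
30305/21206 + k/l(-200, -95 - 1*(-8)) = 30305/21206 + 20535/(5/3) = 30305*(1/21206) + 20535*(⅗) = 30305/21206 + 12321 = 261309431/21206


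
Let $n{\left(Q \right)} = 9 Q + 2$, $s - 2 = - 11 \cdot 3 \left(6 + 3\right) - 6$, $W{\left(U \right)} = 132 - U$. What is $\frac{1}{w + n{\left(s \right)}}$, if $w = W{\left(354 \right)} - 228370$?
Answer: $- \frac{1}{231299} \approx -4.3234 \cdot 10^{-6}$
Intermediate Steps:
$s = -301$ ($s = 2 - \left(6 + 11 \cdot 3 \left(6 + 3\right)\right) = 2 - \left(6 + 11 \cdot 3 \cdot 9\right) = 2 - 303 = -301$)
$n{\left(Q \right)} = 2 + 9 Q$
$w = -228592$ ($w = \left(132 - 354\right) - 228370 = -222 - 228370 = -228592$)
$\frac{1}{w + n{\left(s \right)}} = \frac{1}{-228592 + \left(2 + 9 \left(-301\right)\right)} = \frac{1}{-228592 + \left(2 - 2709\right)} = \frac{1}{-228592 - 2707} = \frac{1}{-231299} = - \frac{1}{231299}$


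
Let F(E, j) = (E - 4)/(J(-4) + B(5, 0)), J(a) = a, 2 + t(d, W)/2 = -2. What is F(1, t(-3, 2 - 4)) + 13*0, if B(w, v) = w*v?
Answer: ¾ ≈ 0.75000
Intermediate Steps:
t(d, W) = -8 (t(d, W) = -4 + 2*(-2) = -4 - 4 = -8)
B(w, v) = v*w
F(E, j) = 1 - E/4 (F(E, j) = (E - 4)/(-4 + 0*5) = (-4 + E)/(-4 + 0) = (-4 + E)/(-4) = (-4 + E)*(-¼) = 1 - E/4)
F(1, t(-3, 2 - 4)) + 13*0 = (1 - ¼*1) + 13*0 = (1 - ¼) + 0 = ¾ + 0 = ¾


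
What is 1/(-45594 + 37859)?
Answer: -1/7735 ≈ -0.00012928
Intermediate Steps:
1/(-45594 + 37859) = 1/(-7735) = -1/7735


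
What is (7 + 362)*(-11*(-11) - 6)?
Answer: 42435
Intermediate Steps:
(7 + 362)*(-11*(-11) - 6) = 369*(121 - 6) = 369*115 = 42435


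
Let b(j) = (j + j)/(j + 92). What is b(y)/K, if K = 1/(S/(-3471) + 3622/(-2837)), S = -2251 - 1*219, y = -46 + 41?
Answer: 4280440/65900673 ≈ 0.064953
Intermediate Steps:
y = -5
S = -2470 (S = -2251 - 219 = -2470)
b(j) = 2*j/(92 + j) (b(j) = (2*j)/(92 + j) = 2*j/(92 + j))
K = -757479/428044 (K = 1/(-2470/(-3471) + 3622/(-2837)) = 1/(-2470*(-1/3471) + 3622*(-1/2837)) = 1/(190/267 - 3622/2837) = 1/(-428044/757479) = -757479/428044 ≈ -1.7696)
b(y)/K = (2*(-5)/(92 - 5))/(-757479/428044) = (2*(-5)/87)*(-428044/757479) = (2*(-5)*(1/87))*(-428044/757479) = -10/87*(-428044/757479) = 4280440/65900673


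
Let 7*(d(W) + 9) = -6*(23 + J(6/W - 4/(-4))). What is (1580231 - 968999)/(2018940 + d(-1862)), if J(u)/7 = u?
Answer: 189685664/626533613 ≈ 0.30275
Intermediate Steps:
J(u) = 7*u
d(W) = -243/7 - 36/W (d(W) = -9 + (-6*(23 + 7*(6/W - 4/(-4))))/7 = -9 + (-6*(23 + 7*(6/W - 4*(-¼))))/7 = -9 + (-6*(23 + 7*(6/W + 1)))/7 = -9 + (-6*(23 + 7*(1 + 6/W)))/7 = -9 + (-6*(23 + (7 + 42/W)))/7 = -9 + (-6*(30 + 42/W))/7 = -9 + (-180 - 252/W)/7 = -9 + (-180/7 - 36/W) = -243/7 - 36/W)
(1580231 - 968999)/(2018940 + d(-1862)) = (1580231 - 968999)/(2018940 + (-243/7 - 36/(-1862))) = 611232/(2018940 + (-243/7 - 36*(-1/1862))) = 611232/(2018940 + (-243/7 + 18/931)) = 611232/(2018940 - 32301/931) = 611232/(1879600839/931) = 611232*(931/1879600839) = 189685664/626533613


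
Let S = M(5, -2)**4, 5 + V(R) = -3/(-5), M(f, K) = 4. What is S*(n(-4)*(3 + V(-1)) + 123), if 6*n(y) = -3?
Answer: 158336/5 ≈ 31667.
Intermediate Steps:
V(R) = -22/5 (V(R) = -5 - 3/(-5) = -5 - 3*(-1/5) = -5 + 3/5 = -22/5)
S = 256 (S = 4**4 = 256)
n(y) = -1/2 (n(y) = (1/6)*(-3) = -1/2)
S*(n(-4)*(3 + V(-1)) + 123) = 256*(-(3 - 22/5)/2 + 123) = 256*(-1/2*(-7/5) + 123) = 256*(7/10 + 123) = 256*(1237/10) = 158336/5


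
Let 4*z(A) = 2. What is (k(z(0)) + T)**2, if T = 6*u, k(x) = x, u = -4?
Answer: 2209/4 ≈ 552.25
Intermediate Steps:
z(A) = 1/2 (z(A) = (1/4)*2 = 1/2)
T = -24 (T = 6*(-4) = -24)
(k(z(0)) + T)**2 = (1/2 - 24)**2 = (-47/2)**2 = 2209/4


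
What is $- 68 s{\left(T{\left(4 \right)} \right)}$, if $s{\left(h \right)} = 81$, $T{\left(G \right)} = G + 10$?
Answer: $-5508$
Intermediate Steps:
$T{\left(G \right)} = 10 + G$
$- 68 s{\left(T{\left(4 \right)} \right)} = \left(-68\right) 81 = -5508$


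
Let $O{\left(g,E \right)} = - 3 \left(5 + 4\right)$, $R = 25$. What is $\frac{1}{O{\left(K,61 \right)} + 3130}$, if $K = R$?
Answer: $\frac{1}{3103} \approx 0.00032227$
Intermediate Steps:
$K = 25$
$O{\left(g,E \right)} = -27$ ($O{\left(g,E \right)} = \left(-3\right) 9 = -27$)
$\frac{1}{O{\left(K,61 \right)} + 3130} = \frac{1}{-27 + 3130} = \frac{1}{3103}$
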